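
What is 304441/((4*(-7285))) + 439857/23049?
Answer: 644485819/74627540 ≈ 8.6360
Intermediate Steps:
304441/((4*(-7285))) + 439857/23049 = 304441/(-29140) + 439857*(1/23049) = 304441*(-1/29140) + 48873/2561 = -304441/29140 + 48873/2561 = 644485819/74627540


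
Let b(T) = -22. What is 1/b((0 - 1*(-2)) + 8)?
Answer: -1/22 ≈ -0.045455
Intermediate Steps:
1/b((0 - 1*(-2)) + 8) = 1/(-22) = -1/22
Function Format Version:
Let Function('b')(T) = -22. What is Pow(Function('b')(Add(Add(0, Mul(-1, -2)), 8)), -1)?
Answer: Rational(-1, 22) ≈ -0.045455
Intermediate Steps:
Pow(Function('b')(Add(Add(0, Mul(-1, -2)), 8)), -1) = Pow(-22, -1) = Rational(-1, 22)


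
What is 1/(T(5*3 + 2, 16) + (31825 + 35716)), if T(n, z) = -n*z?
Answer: 1/67269 ≈ 1.4866e-5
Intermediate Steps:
T(n, z) = -n*z
1/(T(5*3 + 2, 16) + (31825 + 35716)) = 1/(-1*(5*3 + 2)*16 + (31825 + 35716)) = 1/(-1*(15 + 2)*16 + 67541) = 1/(-1*17*16 + 67541) = 1/(-272 + 67541) = 1/67269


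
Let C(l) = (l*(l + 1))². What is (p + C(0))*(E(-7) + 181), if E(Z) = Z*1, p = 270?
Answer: 46980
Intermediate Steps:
E(Z) = Z
C(l) = l²*(1 + l)² (C(l) = (l*(1 + l))² = l²*(1 + l)²)
(p + C(0))*(E(-7) + 181) = (270 + 0²*(1 + 0)²)*(-7 + 181) = (270 + 0*1²)*174 = (270 + 0*1)*174 = (270 + 0)*174 = 270*174 = 46980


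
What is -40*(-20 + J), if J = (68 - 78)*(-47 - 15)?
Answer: -24000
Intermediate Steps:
J = 620 (J = -10*(-62) = 620)
-40*(-20 + J) = -40*(-20 + 620) = -40*600 = -24000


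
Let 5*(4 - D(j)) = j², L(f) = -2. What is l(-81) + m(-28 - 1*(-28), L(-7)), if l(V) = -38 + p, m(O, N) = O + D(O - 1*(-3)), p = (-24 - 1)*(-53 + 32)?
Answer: 2446/5 ≈ 489.20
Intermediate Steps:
p = 525 (p = -25*(-21) = 525)
D(j) = 4 - j²/5
m(O, N) = 4 + O - (3 + O)²/5 (m(O, N) = O + (4 - (O - 1*(-3))²/5) = O + (4 - (O + 3)²/5) = O + (4 - (3 + O)²/5) = 4 + O - (3 + O)²/5)
l(V) = 487 (l(V) = -38 + 525 = 487)
l(-81) + m(-28 - 1*(-28), L(-7)) = 487 + (11/5 - (-28 - 1*(-28))/5 - (-28 - 1*(-28))²/5) = 487 + (11/5 - (-28 + 28)/5 - (-28 + 28)²/5) = 487 + (11/5 - ⅕*0 - ⅕*0²) = 487 + (11/5 + 0 - ⅕*0) = 487 + (11/5 + 0 + 0) = 487 + 11/5 = 2446/5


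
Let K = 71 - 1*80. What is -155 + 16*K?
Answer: -299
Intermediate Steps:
K = -9 (K = 71 - 80 = -9)
-155 + 16*K = -155 + 16*(-9) = -155 - 144 = -299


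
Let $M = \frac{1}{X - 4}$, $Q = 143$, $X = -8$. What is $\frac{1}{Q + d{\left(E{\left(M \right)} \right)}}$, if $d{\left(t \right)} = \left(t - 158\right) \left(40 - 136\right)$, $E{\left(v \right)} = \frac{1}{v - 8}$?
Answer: $\frac{97}{1486319} \approx 6.5262 \cdot 10^{-5}$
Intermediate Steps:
$M = - \frac{1}{12}$ ($M = \frac{1}{-8 - 4} = \frac{1}{-12} = - \frac{1}{12} \approx -0.083333$)
$E{\left(v \right)} = \frac{1}{-8 + v}$
$d{\left(t \right)} = 15168 - 96 t$ ($d{\left(t \right)} = \left(-158 + t\right) \left(-96\right) = 15168 - 96 t$)
$\frac{1}{Q + d{\left(E{\left(M \right)} \right)}} = \frac{1}{143 + \left(15168 - \frac{96}{-8 - \frac{1}{12}}\right)} = \frac{1}{143 + \left(15168 - \frac{96}{- \frac{97}{12}}\right)} = \frac{1}{143 + \left(15168 - - \frac{1152}{97}\right)} = \frac{1}{143 + \left(15168 + \frac{1152}{97}\right)} = \frac{1}{143 + \frac{1472448}{97}} = \frac{1}{\frac{1486319}{97}} = \frac{97}{1486319}$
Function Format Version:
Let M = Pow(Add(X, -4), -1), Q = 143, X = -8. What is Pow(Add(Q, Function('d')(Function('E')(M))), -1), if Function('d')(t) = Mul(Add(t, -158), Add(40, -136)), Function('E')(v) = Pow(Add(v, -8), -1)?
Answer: Rational(97, 1486319) ≈ 6.5262e-5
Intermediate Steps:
M = Rational(-1, 12) (M = Pow(Add(-8, -4), -1) = Pow(-12, -1) = Rational(-1, 12) ≈ -0.083333)
Function('E')(v) = Pow(Add(-8, v), -1)
Function('d')(t) = Add(15168, Mul(-96, t)) (Function('d')(t) = Mul(Add(-158, t), -96) = Add(15168, Mul(-96, t)))
Pow(Add(Q, Function('d')(Function('E')(M))), -1) = Pow(Add(143, Add(15168, Mul(-96, Pow(Add(-8, Rational(-1, 12)), -1)))), -1) = Pow(Add(143, Add(15168, Mul(-96, Pow(Rational(-97, 12), -1)))), -1) = Pow(Add(143, Add(15168, Mul(-96, Rational(-12, 97)))), -1) = Pow(Add(143, Add(15168, Rational(1152, 97))), -1) = Pow(Add(143, Rational(1472448, 97)), -1) = Pow(Rational(1486319, 97), -1) = Rational(97, 1486319)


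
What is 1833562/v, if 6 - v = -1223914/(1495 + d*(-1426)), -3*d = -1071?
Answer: 465346117447/910804 ≈ 5.1092e+5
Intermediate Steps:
d = 357 (d = -⅓*(-1071) = 357)
v = 1821608/507587 (v = 6 - (-1223914)/(1495 + 357*(-1426)) = 6 - (-1223914)/(1495 - 509082) = 6 - (-1223914)/(-507587) = 6 - (-1223914)*(-1)/507587 = 6 - 1*1223914/507587 = 6 - 1223914/507587 = 1821608/507587 ≈ 3.5888)
1833562/v = 1833562/(1821608/507587) = 1833562*(507587/1821608) = 465346117447/910804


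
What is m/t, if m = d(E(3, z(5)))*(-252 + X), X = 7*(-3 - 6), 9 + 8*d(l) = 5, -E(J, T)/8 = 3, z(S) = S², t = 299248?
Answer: 315/598496 ≈ 0.00052632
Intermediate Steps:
E(J, T) = -24 (E(J, T) = -8*3 = -24)
d(l) = -½ (d(l) = -9/8 + (⅛)*5 = -9/8 + 5/8 = -½)
X = -63 (X = 7*(-9) = -63)
m = 315/2 (m = -(-252 - 63)/2 = -½*(-315) = 315/2 ≈ 157.50)
m/t = (315/2)/299248 = (315/2)*(1/299248) = 315/598496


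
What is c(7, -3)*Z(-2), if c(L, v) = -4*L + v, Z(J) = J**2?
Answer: -124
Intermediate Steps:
c(L, v) = v - 4*L
c(7, -3)*Z(-2) = (-3 - 4*7)*(-2)**2 = (-3 - 28)*4 = -31*4 = -124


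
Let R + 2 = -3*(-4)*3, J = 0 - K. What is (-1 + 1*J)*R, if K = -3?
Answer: 68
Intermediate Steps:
J = 3 (J = 0 - 1*(-3) = 0 + 3 = 3)
R = 34 (R = -2 - 3*(-4)*3 = -2 + 12*3 = -2 + 36 = 34)
(-1 + 1*J)*R = (-1 + 1*3)*34 = (-1 + 3)*34 = 2*34 = 68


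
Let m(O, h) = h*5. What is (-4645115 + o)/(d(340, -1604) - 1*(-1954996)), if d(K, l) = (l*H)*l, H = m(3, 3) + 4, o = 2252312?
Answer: -2392803/50838500 ≈ -0.047067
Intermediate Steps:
m(O, h) = 5*h
H = 19 (H = 5*3 + 4 = 15 + 4 = 19)
d(K, l) = 19*l**2 (d(K, l) = (l*19)*l = (19*l)*l = 19*l**2)
(-4645115 + o)/(d(340, -1604) - 1*(-1954996)) = (-4645115 + 2252312)/(19*(-1604)**2 - 1*(-1954996)) = -2392803/(19*2572816 + 1954996) = -2392803/(48883504 + 1954996) = -2392803/50838500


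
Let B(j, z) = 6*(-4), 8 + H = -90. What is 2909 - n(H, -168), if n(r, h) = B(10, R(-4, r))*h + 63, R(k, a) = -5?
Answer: -1186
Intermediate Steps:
H = -98 (H = -8 - 90 = -98)
B(j, z) = -24
n(r, h) = 63 - 24*h (n(r, h) = -24*h + 63 = 63 - 24*h)
2909 - n(H, -168) = 2909 - (63 - 24*(-168)) = 2909 - (63 + 4032) = 2909 - 1*4095 = 2909 - 4095 = -1186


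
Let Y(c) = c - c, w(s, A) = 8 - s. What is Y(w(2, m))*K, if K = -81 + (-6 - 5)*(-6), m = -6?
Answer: 0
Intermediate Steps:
K = -15 (K = -81 - 11*(-6) = -81 + 66 = -15)
Y(c) = 0
Y(w(2, m))*K = 0*(-15) = 0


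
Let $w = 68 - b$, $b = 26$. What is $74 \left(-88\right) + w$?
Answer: $-6470$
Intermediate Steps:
$w = 42$ ($w = 68 - 26 = 42$)
$74 \left(-88\right) + w = 74 \left(-88\right) + 42 = -6512 + 42 = -6470$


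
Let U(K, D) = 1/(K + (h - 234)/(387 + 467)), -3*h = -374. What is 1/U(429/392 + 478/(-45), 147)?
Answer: -10390091/1076040 ≈ -9.6559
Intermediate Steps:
h = 374/3 (h = -1/3*(-374) = 374/3 ≈ 124.67)
U(K, D) = 1/(-164/1281 + K) (U(K, D) = 1/(K + (374/3 - 234)/(387 + 467)) = 1/(K - 328/3/854) = 1/(K - 328/3*1/854) = 1/(K - 164/1281) = 1/(-164/1281 + K))
1/U(429/392 + 478/(-45), 147) = 1/(1281/(-164 + 1281*(429/392 + 478/(-45)))) = 1/(1281/(-164 + 1281*(429*(1/392) + 478*(-1/45)))) = 1/(1281/(-164 + 1281*(429/392 - 478/45))) = 1/(1281/(-164 + 1281*(-168071/17640))) = 1/(1281/(-164 - 10252331/840)) = 1/(1281/(-10390091/840)) = 1/(1281*(-840/10390091)) = 1/(-1076040/10390091) = -10390091/1076040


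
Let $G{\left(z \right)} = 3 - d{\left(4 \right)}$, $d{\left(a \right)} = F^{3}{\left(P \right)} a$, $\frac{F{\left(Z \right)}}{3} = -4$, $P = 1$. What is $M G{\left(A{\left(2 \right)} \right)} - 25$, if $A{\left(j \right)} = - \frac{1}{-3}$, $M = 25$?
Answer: $172850$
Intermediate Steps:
$F{\left(Z \right)} = -12$ ($F{\left(Z \right)} = 3 \left(-4\right) = -12$)
$d{\left(a \right)} = - 1728 a$ ($d{\left(a \right)} = \left(-12\right)^{3} a = - 1728 a$)
$A{\left(j \right)} = \frac{1}{3}$ ($A{\left(j \right)} = \left(-1\right) \left(- \frac{1}{3}\right) = \frac{1}{3}$)
$G{\left(z \right)} = 6915$ ($G{\left(z \right)} = 3 - \left(-1728\right) 4 = 3 - -6912 = 3 + 6912 = 6915$)
$M G{\left(A{\left(2 \right)} \right)} - 25 = 25 \cdot 6915 - 25 = 172875 - 25 = 172850$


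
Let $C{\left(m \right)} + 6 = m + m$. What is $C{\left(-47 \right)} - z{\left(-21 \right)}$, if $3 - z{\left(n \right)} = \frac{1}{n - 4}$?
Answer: $- \frac{2576}{25} \approx -103.04$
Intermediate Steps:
$C{\left(m \right)} = -6 + 2 m$ ($C{\left(m \right)} = -6 + \left(m + m\right) = -6 + 2 m$)
$z{\left(n \right)} = 3 - \frac{1}{-4 + n}$ ($z{\left(n \right)} = 3 - \frac{1}{n - 4} = 3 - \frac{1}{-4 + n}$)
$C{\left(-47 \right)} - z{\left(-21 \right)} = \left(-6 + 2 \left(-47\right)\right) - \frac{-13 + 3 \left(-21\right)}{-4 - 21} = \left(-6 - 94\right) - \frac{-13 - 63}{-25} = -100 - \left(- \frac{1}{25}\right) \left(-76\right) = -100 - \frac{76}{25} = - \frac{2576}{25}$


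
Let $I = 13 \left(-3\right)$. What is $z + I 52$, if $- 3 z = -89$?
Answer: $- \frac{5995}{3} \approx -1998.3$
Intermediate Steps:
$I = -39$
$z = \frac{89}{3}$ ($z = \left(- \frac{1}{3}\right) \left(-89\right) = \frac{89}{3} \approx 29.667$)
$z + I 52 = \frac{89}{3} - 2028 = - \frac{5995}{3}$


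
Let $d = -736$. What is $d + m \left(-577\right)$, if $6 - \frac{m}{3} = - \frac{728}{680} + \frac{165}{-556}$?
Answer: $- \frac{637484671}{47260} \approx -13489.0$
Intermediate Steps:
$m = \frac{1044543}{47260}$ ($m = 18 - 3 \left(- \frac{728}{680} + \frac{165}{-556}\right) = 18 - 3 \left(\left(-728\right) \frac{1}{680} + 165 \left(- \frac{1}{556}\right)\right) = 18 - 3 \left(- \frac{91}{85} - \frac{165}{556}\right) = 18 - - \frac{193863}{47260} = 18 + \frac{193863}{47260} = \frac{1044543}{47260} \approx 22.102$)
$d + m \left(-577\right) = -736 + \frac{1044543}{47260} \left(-577\right) = -736 - \frac{602701311}{47260} = - \frac{637484671}{47260}$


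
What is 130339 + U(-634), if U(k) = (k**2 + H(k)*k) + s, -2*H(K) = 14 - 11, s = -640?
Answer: 532606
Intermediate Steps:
H(K) = -3/2 (H(K) = -(14 - 11)/2 = -1/2*3 = -3/2)
U(k) = -640 + k**2 - 3*k/2 (U(k) = (k**2 - 3*k/2) - 640 = -640 + k**2 - 3*k/2)
130339 + U(-634) = 130339 + (-640 + (-634)**2 - 3/2*(-634)) = 130339 + (-640 + 401956 + 951) = 130339 + 402267 = 532606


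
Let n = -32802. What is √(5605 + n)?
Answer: I*√27197 ≈ 164.92*I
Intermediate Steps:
√(5605 + n) = √(5605 - 32802) = √(-27197) = I*√27197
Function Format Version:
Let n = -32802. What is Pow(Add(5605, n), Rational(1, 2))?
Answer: Mul(I, Pow(27197, Rational(1, 2))) ≈ Mul(164.92, I)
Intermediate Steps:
Pow(Add(5605, n), Rational(1, 2)) = Pow(Add(5605, -32802), Rational(1, 2)) = Pow(-27197, Rational(1, 2)) = Mul(I, Pow(27197, Rational(1, 2)))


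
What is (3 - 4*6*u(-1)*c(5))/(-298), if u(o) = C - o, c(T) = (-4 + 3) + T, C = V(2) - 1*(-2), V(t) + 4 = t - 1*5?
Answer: -387/298 ≈ -1.2987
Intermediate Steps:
V(t) = -9 + t (V(t) = -4 + (t - 1*5) = -4 + (t - 5) = -4 + (-5 + t) = -9 + t)
C = -5 (C = (-9 + 2) - 1*(-2) = -7 + 2 = -5)
c(T) = -1 + T
u(o) = -5 - o
(3 - 4*6*u(-1)*c(5))/(-298) = (3 - 4*6*(-5 - 1*(-1))*(-1 + 5))/(-298) = (3 - 4*6*(-5 + 1)*4)*(-1/298) = (3 - 4*6*(-4)*4)*(-1/298) = (3 - (-96)*4)*(-1/298) = (3 - 4*(-96))*(-1/298) = (3 + 384)*(-1/298) = 387*(-1/298) = -387/298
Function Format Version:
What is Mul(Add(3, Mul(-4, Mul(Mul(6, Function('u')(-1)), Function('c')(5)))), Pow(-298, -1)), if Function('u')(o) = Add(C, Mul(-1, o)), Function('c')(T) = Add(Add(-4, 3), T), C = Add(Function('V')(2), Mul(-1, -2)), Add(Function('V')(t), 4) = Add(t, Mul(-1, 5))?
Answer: Rational(-387, 298) ≈ -1.2987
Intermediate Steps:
Function('V')(t) = Add(-9, t) (Function('V')(t) = Add(-4, Add(t, Mul(-1, 5))) = Add(-4, Add(t, -5)) = Add(-4, Add(-5, t)) = Add(-9, t))
C = -5 (C = Add(Add(-9, 2), Mul(-1, -2)) = Add(-7, 2) = -5)
Function('c')(T) = Add(-1, T)
Function('u')(o) = Add(-5, Mul(-1, o))
Mul(Add(3, Mul(-4, Mul(Mul(6, Function('u')(-1)), Function('c')(5)))), Pow(-298, -1)) = Mul(Add(3, Mul(-4, Mul(Mul(6, Add(-5, Mul(-1, -1))), Add(-1, 5)))), Pow(-298, -1)) = Mul(Add(3, Mul(-4, Mul(Mul(6, Add(-5, 1)), 4))), Rational(-1, 298)) = Mul(Add(3, Mul(-4, Mul(Mul(6, -4), 4))), Rational(-1, 298)) = Mul(Add(3, Mul(-4, Mul(-24, 4))), Rational(-1, 298)) = Mul(Add(3, Mul(-4, -96)), Rational(-1, 298)) = Mul(Add(3, 384), Rational(-1, 298)) = Mul(387, Rational(-1, 298)) = Rational(-387, 298)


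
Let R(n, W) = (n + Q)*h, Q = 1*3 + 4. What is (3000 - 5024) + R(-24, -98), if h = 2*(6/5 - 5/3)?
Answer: -30122/15 ≈ -2008.1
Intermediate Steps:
Q = 7 (Q = 3 + 4 = 7)
h = -14/15 (h = 2*(6*(1/5) - 5*1/3) = 2*(6/5 - 5/3) = 2*(-7/15) = -14/15 ≈ -0.93333)
R(n, W) = -98/15 - 14*n/15 (R(n, W) = (n + 7)*(-14/15) = (7 + n)*(-14/15) = -98/15 - 14*n/15)
(3000 - 5024) + R(-24, -98) = (3000 - 5024) + (-98/15 - 14/15*(-24)) = -2024 + (-98/15 + 112/5) = -2024 + 238/15 = -30122/15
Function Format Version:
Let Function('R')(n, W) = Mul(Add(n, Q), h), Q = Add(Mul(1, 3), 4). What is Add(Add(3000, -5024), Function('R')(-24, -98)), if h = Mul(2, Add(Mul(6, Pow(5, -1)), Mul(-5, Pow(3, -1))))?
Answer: Rational(-30122, 15) ≈ -2008.1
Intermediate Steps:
Q = 7 (Q = Add(3, 4) = 7)
h = Rational(-14, 15) (h = Mul(2, Add(Mul(6, Rational(1, 5)), Mul(-5, Rational(1, 3)))) = Mul(2, Add(Rational(6, 5), Rational(-5, 3))) = Mul(2, Rational(-7, 15)) = Rational(-14, 15) ≈ -0.93333)
Function('R')(n, W) = Add(Rational(-98, 15), Mul(Rational(-14, 15), n)) (Function('R')(n, W) = Mul(Add(n, 7), Rational(-14, 15)) = Mul(Add(7, n), Rational(-14, 15)) = Add(Rational(-98, 15), Mul(Rational(-14, 15), n)))
Add(Add(3000, -5024), Function('R')(-24, -98)) = Add(Add(3000, -5024), Add(Rational(-98, 15), Mul(Rational(-14, 15), -24))) = Add(-2024, Add(Rational(-98, 15), Rational(112, 5))) = Add(-2024, Rational(238, 15)) = Rational(-30122, 15)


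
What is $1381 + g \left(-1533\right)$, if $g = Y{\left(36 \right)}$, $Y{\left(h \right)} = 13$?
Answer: $-18548$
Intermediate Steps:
$g = 13$
$1381 + g \left(-1533\right) = 1381 + 13 \left(-1533\right) = 1381 - 19929 = -18548$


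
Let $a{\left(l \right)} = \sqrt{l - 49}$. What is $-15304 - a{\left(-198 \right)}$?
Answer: $-15304 - i \sqrt{247} \approx -15304.0 - 15.716 i$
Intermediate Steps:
$a{\left(l \right)} = \sqrt{-49 + l}$
$-15304 - a{\left(-198 \right)} = -15304 - \sqrt{-49 - 198} = -15304 - \sqrt{-247} = -15304 - i \sqrt{247}$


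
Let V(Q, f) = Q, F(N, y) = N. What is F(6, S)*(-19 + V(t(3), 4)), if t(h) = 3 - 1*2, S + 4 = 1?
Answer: -108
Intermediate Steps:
S = -3 (S = -4 + 1 = -3)
t(h) = 1 (t(h) = 3 - 2 = 1)
F(6, S)*(-19 + V(t(3), 4)) = 6*(-19 + 1) = 6*(-18) = -108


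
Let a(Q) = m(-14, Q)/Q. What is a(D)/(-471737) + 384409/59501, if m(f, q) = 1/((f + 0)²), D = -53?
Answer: 1883759384381505/291578935785956 ≈ 6.4605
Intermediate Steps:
m(f, q) = f⁻² (m(f, q) = 1/(f²) = f⁻²)
a(Q) = 1/(196*Q) (a(Q) = 1/((-14)²*Q) = 1/(196*Q))
a(D)/(-471737) + 384409/59501 = ((1/196)/(-53))/(-471737) + 384409/59501 = ((1/196)*(-1/53))*(-1/471737) + 384409*(1/59501) = -1/10388*(-1/471737) + 384409/59501 = 1/4900403956 + 384409/59501 = 1883759384381505/291578935785956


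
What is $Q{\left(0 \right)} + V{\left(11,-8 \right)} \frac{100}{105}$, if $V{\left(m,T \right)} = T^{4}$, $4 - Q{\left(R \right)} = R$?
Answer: $\frac{82004}{21} \approx 3905.0$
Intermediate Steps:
$Q{\left(R \right)} = 4 - R$
$Q{\left(0 \right)} + V{\left(11,-8 \right)} \frac{100}{105} = \left(4 - 0\right) + \left(-8\right)^{4} \cdot \frac{100}{105} = \left(4 + 0\right) + 4096 \cdot 100 \cdot \frac{1}{105} = 4 + 4096 \cdot \frac{20}{21} = 4 + \frac{81920}{21} = \frac{82004}{21}$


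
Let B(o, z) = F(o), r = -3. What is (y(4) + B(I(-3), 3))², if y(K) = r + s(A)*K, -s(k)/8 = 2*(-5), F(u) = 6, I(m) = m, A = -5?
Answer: 104329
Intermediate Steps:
s(k) = 80 (s(k) = -16*(-5) = -8*(-10) = 80)
y(K) = -3 + 80*K
B(o, z) = 6
(y(4) + B(I(-3), 3))² = ((-3 + 80*4) + 6)² = ((-3 + 320) + 6)² = (317 + 6)² = 323² = 104329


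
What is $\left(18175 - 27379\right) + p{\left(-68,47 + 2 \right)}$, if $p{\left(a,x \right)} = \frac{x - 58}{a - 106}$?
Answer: $- \frac{533829}{58} \approx -9204.0$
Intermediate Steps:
$p{\left(a,x \right)} = \frac{-58 + x}{-106 + a}$
$\left(18175 - 27379\right) + p{\left(-68,47 + 2 \right)} = \left(18175 - 27379\right) + \frac{-58 + \left(47 + 2\right)}{-106 - 68} = -9204 + \frac{-58 + 49}{-174} = -9204 - - \frac{3}{58} = -9204 + \frac{3}{58} = - \frac{533829}{58}$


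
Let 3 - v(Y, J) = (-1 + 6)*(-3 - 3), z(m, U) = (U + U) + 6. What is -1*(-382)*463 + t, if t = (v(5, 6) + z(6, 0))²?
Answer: 178387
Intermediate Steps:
z(m, U) = 6 + 2*U (z(m, U) = 2*U + 6 = 6 + 2*U)
v(Y, J) = 33 (v(Y, J) = 3 - (-1 + 6)*(-3 - 3) = 3 - 5*(-6) = 3 - 1*(-30) = 3 + 30 = 33)
t = 1521 (t = (33 + (6 + 2*0))² = (33 + (6 + 0))² = (33 + 6)² = 39² = 1521)
-1*(-382)*463 + t = -1*(-382)*463 + 1521 = 382*463 + 1521 = 176866 + 1521 = 178387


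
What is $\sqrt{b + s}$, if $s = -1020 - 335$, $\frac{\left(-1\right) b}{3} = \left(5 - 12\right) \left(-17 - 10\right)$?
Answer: $31 i \sqrt{2} \approx 43.841 i$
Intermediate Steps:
$b = -567$ ($b = - 3 \left(5 - 12\right) \left(-17 - 10\right) = - 3 \left(- 7 \left(-17 - 10\right)\right) = - 3 \left(\left(-7\right) \left(-27\right)\right) = \left(-3\right) 189 = -567$)
$s = -1355$ ($s = -1020 - 335 = -1355$)
$\sqrt{b + s} = \sqrt{-567 - 1355} = \sqrt{-1922} = 31 i \sqrt{2}$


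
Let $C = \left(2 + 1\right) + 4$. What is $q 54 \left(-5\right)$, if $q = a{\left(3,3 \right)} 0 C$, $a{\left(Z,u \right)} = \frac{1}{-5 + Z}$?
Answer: $0$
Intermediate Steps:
$C = 7$ ($C = 3 + 4 = 7$)
$q = 0$ ($q = \frac{1}{-5 + 3} \cdot 0 \cdot 7 = \frac{1}{-2} \cdot 0 \cdot 7 = \left(- \frac{1}{2}\right) 0 \cdot 7 = 0 \cdot 7 = 0$)
$q 54 \left(-5\right) = 0 \cdot 54 \left(-5\right) = 0 \left(-270\right) = 0$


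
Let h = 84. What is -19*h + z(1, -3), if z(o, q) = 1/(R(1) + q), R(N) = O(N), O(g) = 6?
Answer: -4787/3 ≈ -1595.7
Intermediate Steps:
R(N) = 6
z(o, q) = 1/(6 + q)
-19*h + z(1, -3) = -19*84 + 1/(6 - 3) = -1596 + 1/3 = -4787/3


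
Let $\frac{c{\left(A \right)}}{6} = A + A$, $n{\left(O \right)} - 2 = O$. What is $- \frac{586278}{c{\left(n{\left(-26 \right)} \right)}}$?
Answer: $\frac{32571}{16} \approx 2035.7$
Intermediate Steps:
$n{\left(O \right)} = 2 + O$
$c{\left(A \right)} = 12 A$ ($c{\left(A \right)} = 6 \left(A + A\right) = 6 \cdot 2 A = 12 A$)
$- \frac{586278}{c{\left(n{\left(-26 \right)} \right)}} = - \frac{586278}{12 \left(2 - 26\right)} = - \frac{586278}{12 \left(-24\right)} = - \frac{586278}{-288} = \left(-586278\right) \left(- \frac{1}{288}\right) = \frac{32571}{16}$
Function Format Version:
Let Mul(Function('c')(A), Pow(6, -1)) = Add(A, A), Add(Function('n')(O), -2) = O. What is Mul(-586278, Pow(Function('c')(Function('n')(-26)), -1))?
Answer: Rational(32571, 16) ≈ 2035.7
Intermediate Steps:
Function('n')(O) = Add(2, O)
Function('c')(A) = Mul(12, A) (Function('c')(A) = Mul(6, Add(A, A)) = Mul(6, Mul(2, A)) = Mul(12, A))
Mul(-586278, Pow(Function('c')(Function('n')(-26)), -1)) = Mul(-586278, Pow(Mul(12, Add(2, -26)), -1)) = Mul(-586278, Pow(Mul(12, -24), -1)) = Mul(-586278, Pow(-288, -1)) = Mul(-586278, Rational(-1, 288)) = Rational(32571, 16)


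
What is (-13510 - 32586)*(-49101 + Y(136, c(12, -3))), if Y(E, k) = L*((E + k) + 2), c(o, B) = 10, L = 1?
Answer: 2256537488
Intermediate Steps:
Y(E, k) = 2 + E + k (Y(E, k) = 1*((E + k) + 2) = 1*(2 + E + k) = 2 + E + k)
(-13510 - 32586)*(-49101 + Y(136, c(12, -3))) = (-13510 - 32586)*(-49101 + (2 + 136 + 10)) = -46096*(-49101 + 148) = -46096*(-48953) = 2256537488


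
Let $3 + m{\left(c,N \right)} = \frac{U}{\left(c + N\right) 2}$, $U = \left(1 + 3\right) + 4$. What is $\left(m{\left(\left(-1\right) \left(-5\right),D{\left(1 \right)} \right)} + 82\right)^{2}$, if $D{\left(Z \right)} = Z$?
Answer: $\frac{57121}{9} \approx 6346.8$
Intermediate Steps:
$U = 8$ ($U = 4 + 4 = 8$)
$m{\left(c,N \right)} = -3 + \frac{8}{2 N + 2 c}$ ($m{\left(c,N \right)} = -3 + \frac{8}{\left(c + N\right) 2} = -3 + \frac{8}{\left(N + c\right) 2} = -3 + \frac{8}{2 N + 2 c}$)
$\left(m{\left(\left(-1\right) \left(-5\right),D{\left(1 \right)} \right)} + 82\right)^{2} = \left(\frac{4 - 3 - 3 \left(\left(-1\right) \left(-5\right)\right)}{1 - -5} + 82\right)^{2} = \left(\frac{4 - 3 - 15}{1 + 5} + 82\right)^{2} = \left(\frac{4 - 3 - 15}{6} + 82\right)^{2} = \left(\frac{1}{6} \left(-14\right) + 82\right)^{2} = \left(- \frac{7}{3} + 82\right)^{2} = \left(\frac{239}{3}\right)^{2} = \frac{57121}{9}$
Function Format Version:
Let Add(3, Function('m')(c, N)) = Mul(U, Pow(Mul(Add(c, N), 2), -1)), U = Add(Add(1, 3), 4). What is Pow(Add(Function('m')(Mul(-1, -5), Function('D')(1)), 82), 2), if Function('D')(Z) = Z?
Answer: Rational(57121, 9) ≈ 6346.8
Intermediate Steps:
U = 8 (U = Add(4, 4) = 8)
Function('m')(c, N) = Add(-3, Mul(8, Pow(Add(Mul(2, N), Mul(2, c)), -1))) (Function('m')(c, N) = Add(-3, Mul(8, Pow(Mul(Add(c, N), 2), -1))) = Add(-3, Mul(8, Pow(Mul(Add(N, c), 2), -1))) = Add(-3, Mul(8, Pow(Add(Mul(2, N), Mul(2, c)), -1))))
Pow(Add(Function('m')(Mul(-1, -5), Function('D')(1)), 82), 2) = Pow(Add(Mul(Pow(Add(1, Mul(-1, -5)), -1), Add(4, Mul(-3, 1), Mul(-3, Mul(-1, -5)))), 82), 2) = Pow(Add(Mul(Pow(Add(1, 5), -1), Add(4, -3, Mul(-3, 5))), 82), 2) = Pow(Add(Mul(Pow(6, -1), Add(4, -3, -15)), 82), 2) = Pow(Add(Mul(Rational(1, 6), -14), 82), 2) = Pow(Add(Rational(-7, 3), 82), 2) = Pow(Rational(239, 3), 2) = Rational(57121, 9)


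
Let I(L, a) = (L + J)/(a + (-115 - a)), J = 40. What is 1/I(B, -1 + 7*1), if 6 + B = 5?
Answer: -115/39 ≈ -2.9487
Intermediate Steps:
B = -1 (B = -6 + 5 = -1)
I(L, a) = -8/23 - L/115 (I(L, a) = (L + 40)/(a + (-115 - a)) = (40 + L)/(-115) = (40 + L)*(-1/115) = -8/23 - L/115)
1/I(B, -1 + 7*1) = 1/(-8/23 - 1/115*(-1)) = 1/(-8/23 + 1/115) = 1/(-39/115) = -115/39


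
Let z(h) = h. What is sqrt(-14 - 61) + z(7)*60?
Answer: 420 + 5*I*sqrt(3) ≈ 420.0 + 8.6602*I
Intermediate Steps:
sqrt(-14 - 61) + z(7)*60 = sqrt(-14 - 61) + 7*60 = sqrt(-75) + 420 = 5*I*sqrt(3) + 420 = 420 + 5*I*sqrt(3)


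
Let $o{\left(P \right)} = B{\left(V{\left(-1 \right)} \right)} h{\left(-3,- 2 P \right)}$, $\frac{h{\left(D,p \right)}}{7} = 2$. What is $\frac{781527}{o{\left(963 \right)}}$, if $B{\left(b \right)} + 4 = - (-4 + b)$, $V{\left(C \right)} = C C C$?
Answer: $\frac{781527}{14} \approx 55823.0$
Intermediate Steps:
$V{\left(C \right)} = C^{3}$ ($V{\left(C \right)} = C^{2} C = C^{3}$)
$h{\left(D,p \right)} = 14$ ($h{\left(D,p \right)} = 7 \cdot 2 = 14$)
$B{\left(b \right)} = - b$ ($B{\left(b \right)} = -4 - \left(-4 + b\right) = - b$)
$o{\left(P \right)} = 14$ ($o{\left(P \right)} = - \left(-1\right)^{3} \cdot 14 = \left(-1\right) \left(-1\right) 14 = 1 \cdot 14 = 14$)
$\frac{781527}{o{\left(963 \right)}} = \frac{781527}{14}$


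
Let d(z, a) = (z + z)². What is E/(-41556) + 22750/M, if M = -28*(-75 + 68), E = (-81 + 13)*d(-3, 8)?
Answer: 5630231/48482 ≈ 116.13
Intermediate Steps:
d(z, a) = 4*z² (d(z, a) = (2*z)² = 4*z²)
E = -2448 (E = (-81 + 13)*(4*(-3)²) = -272*9 = -68*36 = -2448)
M = 196 (M = -28*(-7) = 196)
E/(-41556) + 22750/M = -2448/(-41556) + 22750/196 = -2448*(-1/41556) + 22750*(1/196) = 204/3463 + 1625/14 = 5630231/48482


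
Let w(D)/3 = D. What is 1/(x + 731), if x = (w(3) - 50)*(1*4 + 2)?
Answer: 1/485 ≈ 0.0020619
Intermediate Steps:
w(D) = 3*D
x = -246 (x = (3*3 - 50)*(1*4 + 2) = (9 - 50)*(4 + 2) = -41*6 = -246)
1/(x + 731) = 1/(-246 + 731) = 1/485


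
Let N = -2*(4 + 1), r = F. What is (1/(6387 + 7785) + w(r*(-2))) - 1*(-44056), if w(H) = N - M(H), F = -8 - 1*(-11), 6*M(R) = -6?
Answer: 624234085/14172 ≈ 44047.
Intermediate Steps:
M(R) = -1 (M(R) = (⅙)*(-6) = -1)
F = 3 (F = -8 + 11 = 3)
r = 3
N = -10 (N = -2*5 = -10)
w(H) = -9 (w(H) = -10 - 1*(-1) = -10 + 1 = -9)
(1/(6387 + 7785) + w(r*(-2))) - 1*(-44056) = (1/(6387 + 7785) - 9) - 1*(-44056) = (1/14172 - 9) + 44056 = -127547/14172 + 44056 = 624234085/14172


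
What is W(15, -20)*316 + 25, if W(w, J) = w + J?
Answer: -1555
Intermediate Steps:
W(w, J) = J + w
W(15, -20)*316 + 25 = (-20 + 15)*316 + 25 = -5*316 + 25 = -1580 + 25 = -1555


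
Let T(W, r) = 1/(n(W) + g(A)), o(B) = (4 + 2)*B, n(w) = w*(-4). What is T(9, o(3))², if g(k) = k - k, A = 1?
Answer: 1/1296 ≈ 0.00077160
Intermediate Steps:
n(w) = -4*w
g(k) = 0
o(B) = 6*B
T(W, r) = -1/(4*W) (T(W, r) = 1/(-4*W + 0) = 1/(-4*W) = -1/(4*W))
T(9, o(3))² = (-¼/9)² = (-¼*⅑)² = (-1/36)² = 1/1296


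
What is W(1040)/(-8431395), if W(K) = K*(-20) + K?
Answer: 3952/1686279 ≈ 0.0023436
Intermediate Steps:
W(K) = -19*K (W(K) = -20*K + K = -19*K)
W(1040)/(-8431395) = -19*1040/(-8431395) = -19760*(-1/8431395) = 3952/1686279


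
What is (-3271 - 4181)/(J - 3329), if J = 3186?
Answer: 7452/143 ≈ 52.112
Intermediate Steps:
(-3271 - 4181)/(J - 3329) = (-3271 - 4181)/(3186 - 3329) = -7452/(-143) = -7452*(-1/143) = 7452/143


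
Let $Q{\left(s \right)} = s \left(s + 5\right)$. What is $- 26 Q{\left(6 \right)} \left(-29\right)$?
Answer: $49764$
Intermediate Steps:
$Q{\left(s \right)} = s \left(5 + s\right)$
$- 26 Q{\left(6 \right)} \left(-29\right) = - 26 \cdot 6 \left(5 + 6\right) \left(-29\right) = - 26 \cdot 6 \cdot 11 \left(-29\right) = \left(-26\right) 66 \left(-29\right) = \left(-1716\right) \left(-29\right) = 49764$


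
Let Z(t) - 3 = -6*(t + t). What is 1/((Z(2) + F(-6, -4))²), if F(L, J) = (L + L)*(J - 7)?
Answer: 1/12321 ≈ 8.1162e-5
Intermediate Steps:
F(L, J) = 2*L*(-7 + J) (F(L, J) = (2*L)*(-7 + J) = 2*L*(-7 + J))
Z(t) = 3 - 12*t (Z(t) = 3 - 6*(t + t) = 3 - 12*t)
1/((Z(2) + F(-6, -4))²) = 1/(((3 - 12*2) + 2*(-6)*(-7 - 4))²) = 1/(((3 - 24) + 2*(-6)*(-11))²) = 1/((-21 + 132)²) = 1/(111²) = 1/12321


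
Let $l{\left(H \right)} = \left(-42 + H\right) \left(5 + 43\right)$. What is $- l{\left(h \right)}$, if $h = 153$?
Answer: $-5328$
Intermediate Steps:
$l{\left(H \right)} = -2016 + 48 H$ ($l{\left(H \right)} = \left(-42 + H\right) 48 = -2016 + 48 H$)
$- l{\left(h \right)} = - (-2016 + 48 \cdot 153) = - (-2016 + 7344) = \left(-1\right) 5328 = -5328$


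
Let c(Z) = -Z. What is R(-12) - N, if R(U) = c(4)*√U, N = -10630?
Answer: 10630 - 8*I*√3 ≈ 10630.0 - 13.856*I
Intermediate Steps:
R(U) = -4*√U (R(U) = (-1*4)*√U = -4*√U)
R(-12) - N = -8*I*√3 - 1*(-10630) = -8*I*√3 + 10630 = 10630 - 8*I*√3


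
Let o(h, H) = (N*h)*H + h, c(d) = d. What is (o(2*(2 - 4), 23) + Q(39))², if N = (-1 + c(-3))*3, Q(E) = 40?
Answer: 1299600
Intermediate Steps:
N = -12 (N = (-1 - 3)*3 = -4*3 = -12)
o(h, H) = h - 12*H*h (o(h, H) = (-12*h)*H + h = -12*H*h + h = h - 12*H*h)
(o(2*(2 - 4), 23) + Q(39))² = ((2*(2 - 4))*(1 - 12*23) + 40)² = ((2*(-2))*(1 - 276) + 40)² = (-4*(-275) + 40)² = (1100 + 40)² = 1140² = 1299600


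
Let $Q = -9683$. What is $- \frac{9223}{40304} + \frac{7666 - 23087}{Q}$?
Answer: $\frac{532221675}{390263632} \approx 1.3637$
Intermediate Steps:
$- \frac{9223}{40304} + \frac{7666 - 23087}{Q} = - \frac{9223}{40304} + \frac{7666 - 23087}{-9683} = \left(-9223\right) \frac{1}{40304} + \left(7666 - 23087\right) \left(- \frac{1}{9683}\right) = - \frac{9223}{40304} - - \frac{15421}{9683} = - \frac{9223}{40304} + \frac{15421}{9683} = \frac{532221675}{390263632}$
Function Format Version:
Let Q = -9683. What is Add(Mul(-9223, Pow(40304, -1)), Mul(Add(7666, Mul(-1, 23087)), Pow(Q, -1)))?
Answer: Rational(532221675, 390263632) ≈ 1.3637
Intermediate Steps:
Add(Mul(-9223, Pow(40304, -1)), Mul(Add(7666, Mul(-1, 23087)), Pow(Q, -1))) = Add(Mul(-9223, Pow(40304, -1)), Mul(Add(7666, Mul(-1, 23087)), Pow(-9683, -1))) = Add(Mul(-9223, Rational(1, 40304)), Mul(Add(7666, -23087), Rational(-1, 9683))) = Add(Rational(-9223, 40304), Mul(-15421, Rational(-1, 9683))) = Add(Rational(-9223, 40304), Rational(15421, 9683)) = Rational(532221675, 390263632)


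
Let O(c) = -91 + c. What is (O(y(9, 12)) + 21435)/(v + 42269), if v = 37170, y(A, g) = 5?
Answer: 577/2147 ≈ 0.26875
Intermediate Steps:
(O(y(9, 12)) + 21435)/(v + 42269) = ((-91 + 5) + 21435)/(37170 + 42269) = (-86 + 21435)/79439 = 21349*(1/79439) = 577/2147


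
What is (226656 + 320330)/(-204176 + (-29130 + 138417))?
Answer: -546986/94889 ≈ -5.7645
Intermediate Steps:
(226656 + 320330)/(-204176 + (-29130 + 138417)) = 546986/(-204176 + 109287) = 546986/(-94889) = 546986*(-1/94889) = -546986/94889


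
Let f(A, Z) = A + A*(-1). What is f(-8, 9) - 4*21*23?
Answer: -1932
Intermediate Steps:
f(A, Z) = 0 (f(A, Z) = A - A = 0)
f(-8, 9) - 4*21*23 = 0 - 4*21*23 = 0 - 84*23 = 0 - 1932 = -1932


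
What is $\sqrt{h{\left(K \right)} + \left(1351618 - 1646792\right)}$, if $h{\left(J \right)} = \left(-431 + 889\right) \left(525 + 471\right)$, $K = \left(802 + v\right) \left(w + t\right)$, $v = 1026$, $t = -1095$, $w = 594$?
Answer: $\sqrt{160994} \approx 401.24$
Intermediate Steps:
$K = -915828$ ($K = \left(802 + 1026\right) \left(594 - 1095\right) = 1828 \left(-501\right) = -915828$)
$h{\left(J \right)} = 456168$ ($h{\left(J \right)} = 458 \cdot 996 = 456168$)
$\sqrt{h{\left(K \right)} + \left(1351618 - 1646792\right)} = \sqrt{456168 + \left(1351618 - 1646792\right)} = \sqrt{456168 - 295174} = \sqrt{160994}$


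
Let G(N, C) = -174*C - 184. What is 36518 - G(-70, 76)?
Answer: 49926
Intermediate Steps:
G(N, C) = -184 - 174*C
36518 - G(-70, 76) = 36518 - (-184 - 174*76) = 36518 - (-184 - 13224) = 36518 - 1*(-13408) = 36518 + 13408 = 49926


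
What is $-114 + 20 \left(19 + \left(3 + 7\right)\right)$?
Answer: $466$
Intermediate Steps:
$-114 + 20 \left(19 + \left(3 + 7\right)\right) = -114 + 20 \left(19 + 10\right) = -114 + 20 \cdot 29 = -114 + 580 = 466$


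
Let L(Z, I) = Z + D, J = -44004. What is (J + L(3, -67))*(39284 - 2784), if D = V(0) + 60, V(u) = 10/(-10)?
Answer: -1603883000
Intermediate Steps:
V(u) = -1 (V(u) = 10*(-⅒) = -1)
D = 59 (D = -1 + 60 = 59)
L(Z, I) = 59 + Z (L(Z, I) = Z + 59 = 59 + Z)
(J + L(3, -67))*(39284 - 2784) = (-44004 + (59 + 3))*(39284 - 2784) = (-44004 + 62)*36500 = -43942*36500 = -1603883000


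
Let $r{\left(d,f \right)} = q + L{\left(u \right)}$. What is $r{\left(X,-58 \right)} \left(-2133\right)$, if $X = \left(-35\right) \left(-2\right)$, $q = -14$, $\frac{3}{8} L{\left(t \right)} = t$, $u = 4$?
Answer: $7110$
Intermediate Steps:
$L{\left(t \right)} = \frac{8 t}{3}$
$X = 70$
$r{\left(d,f \right)} = - \frac{10}{3}$ ($r{\left(d,f \right)} = -14 + \frac{8}{3} \cdot 4 = -14 + \frac{32}{3} = - \frac{10}{3}$)
$r{\left(X,-58 \right)} \left(-2133\right) = \left(- \frac{10}{3}\right) \left(-2133\right) = 7110$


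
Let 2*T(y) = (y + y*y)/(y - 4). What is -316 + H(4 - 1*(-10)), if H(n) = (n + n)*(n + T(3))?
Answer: -92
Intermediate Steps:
T(y) = (y + y²)/(2*(-4 + y)) (T(y) = ((y + y*y)/(y - 4))/2 = ((y + y²)/(-4 + y))/2 = (y + y²)/(2*(-4 + y)))
H(n) = 2*n*(-6 + n) (H(n) = (n + n)*(n + (½)*3*(1 + 3)/(-4 + 3)) = (2*n)*(n + (½)*3*4/(-1)) = (2*n)*(n + (½)*3*(-1)*4) = (2*n)*(n - 6) = (2*n)*(-6 + n) = 2*n*(-6 + n))
-316 + H(4 - 1*(-10)) = -316 + 2*(4 - 1*(-10))*(-6 + (4 - 1*(-10))) = -316 + 2*(4 + 10)*(-6 + (4 + 10)) = -316 + 2*14*(-6 + 14) = -316 + 2*14*8 = -316 + 224 = -92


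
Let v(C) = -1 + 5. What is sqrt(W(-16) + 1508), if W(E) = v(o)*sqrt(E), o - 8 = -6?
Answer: 2*sqrt(377 + 4*I) ≈ 38.833 + 0.20601*I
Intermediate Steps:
o = 2 (o = 8 - 6 = 2)
v(C) = 4
W(E) = 4*sqrt(E)
sqrt(W(-16) + 1508) = sqrt(4*sqrt(-16) + 1508) = sqrt(4*(4*I) + 1508) = sqrt(16*I + 1508) = sqrt(1508 + 16*I)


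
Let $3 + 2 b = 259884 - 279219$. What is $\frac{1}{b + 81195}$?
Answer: $\frac{1}{71526} \approx 1.3981 \cdot 10^{-5}$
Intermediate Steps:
$b = -9669$ ($b = - \frac{3}{2} + \frac{259884 - 279219}{2} = - \frac{3}{2} + \frac{1}{2} \left(-19335\right) = - \frac{3}{2} - \frac{19335}{2} = -9669$)
$\frac{1}{b + 81195} = \frac{1}{-9669 + 81195} = \frac{1}{71526}$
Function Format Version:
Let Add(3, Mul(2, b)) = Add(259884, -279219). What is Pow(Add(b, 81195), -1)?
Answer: Rational(1, 71526) ≈ 1.3981e-5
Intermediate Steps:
b = -9669 (b = Add(Rational(-3, 2), Mul(Rational(1, 2), Add(259884, -279219))) = Add(Rational(-3, 2), Mul(Rational(1, 2), -19335)) = Add(Rational(-3, 2), Rational(-19335, 2)) = -9669)
Pow(Add(b, 81195), -1) = Pow(Add(-9669, 81195), -1) = Pow(71526, -1) = Rational(1, 71526)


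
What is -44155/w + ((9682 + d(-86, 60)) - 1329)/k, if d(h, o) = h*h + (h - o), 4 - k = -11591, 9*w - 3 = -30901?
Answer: 1696632173/119420770 ≈ 14.207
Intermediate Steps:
w = -30898/9 (w = ⅓ + (⅑)*(-30901) = ⅓ - 30901/9 = -30898/9 ≈ -3433.1)
k = 11595 (k = 4 - 1*(-11591) = 4 + 11591 = 11595)
d(h, o) = h + h² - o (d(h, o) = h² + (h - o) = h + h² - o)
-44155/w + ((9682 + d(-86, 60)) - 1329)/k = -44155/(-30898/9) + ((9682 + (-86 + (-86)² - 1*60)) - 1329)/11595 = -44155*(-9/30898) + ((9682 + (-86 + 7396 - 60)) - 1329)*(1/11595) = 397395/30898 + ((9682 + 7250) - 1329)*(1/11595) = 397395/30898 + (16932 - 1329)*(1/11595) = 397395/30898 + 15603*(1/11595) = 397395/30898 + 5201/3865 = 1696632173/119420770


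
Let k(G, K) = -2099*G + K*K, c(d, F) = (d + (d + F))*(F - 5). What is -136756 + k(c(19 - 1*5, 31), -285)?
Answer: -3275397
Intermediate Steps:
c(d, F) = (-5 + F)*(F + 2*d) (c(d, F) = (d + (F + d))*(-5 + F) = (F + 2*d)*(-5 + F) = (-5 + F)*(F + 2*d))
k(G, K) = K² - 2099*G (k(G, K) = -2099*G + K² = K² - 2099*G)
-136756 + k(c(19 - 1*5, 31), -285) = -136756 + ((-285)² - 2099*(31² - 10*(19 - 1*5) - 5*31 + 2*31*(19 - 1*5))) = -136756 + (81225 - 2099*(961 - 10*(19 - 5) - 155 + 2*31*(19 - 5))) = -136756 + (81225 - 2099*(961 - 10*14 - 155 + 2*31*14)) = -136756 + (81225 - 2099*(961 - 140 - 155 + 868)) = -136756 + (81225 - 2099*1534) = -136756 + (81225 - 3219866) = -136756 - 3138641 = -3275397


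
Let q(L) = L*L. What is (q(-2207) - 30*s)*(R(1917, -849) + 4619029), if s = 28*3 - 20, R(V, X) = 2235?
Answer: 22500606306256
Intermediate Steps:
q(L) = L²
s = 64 (s = 84 - 20 = 64)
(q(-2207) - 30*s)*(R(1917, -849) + 4619029) = ((-2207)² - 30*64)*(2235 + 4619029) = (4870849 - 1920)*4621264 = 4868929*4621264 = 22500606306256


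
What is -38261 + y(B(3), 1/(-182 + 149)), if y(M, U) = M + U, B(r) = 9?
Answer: -1262317/33 ≈ -38252.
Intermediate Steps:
-38261 + y(B(3), 1/(-182 + 149)) = -38261 + (9 + 1/(-182 + 149)) = -38261 + (9 + 1/(-33)) = -38261 + (9 - 1/33) = -38261 + 296/33 = -1262317/33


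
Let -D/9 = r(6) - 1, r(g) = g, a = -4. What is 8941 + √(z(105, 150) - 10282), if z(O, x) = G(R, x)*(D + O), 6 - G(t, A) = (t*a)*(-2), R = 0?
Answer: 8941 + 11*I*√82 ≈ 8941.0 + 99.609*I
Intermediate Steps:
G(t, A) = 6 - 8*t (G(t, A) = 6 - t*(-4)*(-2) = 6 - (-4*t)*(-2) = 6 - 8*t)
D = -45 (D = -9*(6 - 1) = -9*5 = -45)
z(O, x) = -270 + 6*O (z(O, x) = (6 - 8*0)*(-45 + O) = (6 + 0)*(-45 + O) = 6*(-45 + O) = -270 + 6*O)
8941 + √(z(105, 150) - 10282) = 8941 + √((-270 + 6*105) - 10282) = 8941 + √((-270 + 630) - 10282) = 8941 + √(360 - 10282) = 8941 + √(-9922) = 8941 + 11*I*√82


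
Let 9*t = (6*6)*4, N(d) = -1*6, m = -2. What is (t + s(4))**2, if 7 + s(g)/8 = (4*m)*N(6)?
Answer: 118336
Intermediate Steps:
N(d) = -6
s(g) = 328 (s(g) = -56 + 8*((4*(-2))*(-6)) = -56 + 8*(-8*(-6)) = -56 + 8*48 = -56 + 384 = 328)
t = 16 (t = ((6*6)*4)/9 = (36*4)/9 = (1/9)*144 = 16)
(t + s(4))**2 = (16 + 328)**2 = 344**2 = 118336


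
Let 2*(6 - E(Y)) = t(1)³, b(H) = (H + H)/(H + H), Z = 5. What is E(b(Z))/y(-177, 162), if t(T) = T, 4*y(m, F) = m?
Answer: -22/177 ≈ -0.12429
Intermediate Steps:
y(m, F) = m/4
b(H) = 1 (b(H) = (2*H)/((2*H)) = (2*H)*(1/(2*H)) = 1)
E(Y) = 11/2 (E(Y) = 6 - ½*1³ = 6 - ½*1 = 6 - ½ = 11/2)
E(b(Z))/y(-177, 162) = 11/(2*(((¼)*(-177)))) = 11/(2*(-177/4)) = (11/2)*(-4/177) = -22/177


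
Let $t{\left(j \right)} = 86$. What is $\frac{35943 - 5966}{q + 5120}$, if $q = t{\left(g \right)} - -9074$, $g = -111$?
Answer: $\frac{29977}{14280} \approx 2.0992$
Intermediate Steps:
$q = 9160$ ($q = 86 - -9074 = 86 + 9074 = 9160$)
$\frac{35943 - 5966}{q + 5120} = \frac{35943 - 5966}{9160 + 5120} = \frac{29977}{14280}$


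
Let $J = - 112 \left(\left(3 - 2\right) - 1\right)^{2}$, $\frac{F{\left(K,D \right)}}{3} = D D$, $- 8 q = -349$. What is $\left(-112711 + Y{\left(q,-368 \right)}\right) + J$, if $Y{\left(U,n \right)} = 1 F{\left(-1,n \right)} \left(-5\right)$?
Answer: $-2144071$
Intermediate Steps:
$q = \frac{349}{8}$ ($q = \left(- \frac{1}{8}\right) \left(-349\right) = \frac{349}{8} \approx 43.625$)
$F{\left(K,D \right)} = 3 D^{2}$ ($F{\left(K,D \right)} = 3 D D = 3 D^{2}$)
$Y{\left(U,n \right)} = - 15 n^{2}$ ($Y{\left(U,n \right)} = 1 \cdot 3 n^{2} \left(-5\right) = 3 n^{2} \left(-5\right) = - 15 n^{2}$)
$J = 0$ ($J = - 112 \left(1 - 1\right)^{2} = - 112 \cdot 0^{2} = \left(-112\right) 0 = 0$)
$\left(-112711 + Y{\left(q,-368 \right)}\right) + J = \left(-112711 - 15 \left(-368\right)^{2}\right) + 0 = \left(-112711 - 2031360\right) + 0 = -2144071 + 0 = -2144071$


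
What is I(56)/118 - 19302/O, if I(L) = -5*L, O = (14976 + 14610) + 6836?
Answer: -3118949/1074449 ≈ -2.9028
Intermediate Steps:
O = 36422 (O = 29586 + 6836 = 36422)
I(56)/118 - 19302/O = -5*56/118 - 19302/36422 = -280*1/118 - 19302*1/36422 = -140/59 - 9651/18211 = -3118949/1074449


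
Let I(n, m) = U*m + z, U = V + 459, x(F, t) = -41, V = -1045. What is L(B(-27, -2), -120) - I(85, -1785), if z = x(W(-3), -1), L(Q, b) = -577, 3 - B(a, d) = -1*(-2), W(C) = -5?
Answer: -1046546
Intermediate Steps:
B(a, d) = 1 (B(a, d) = 3 - (-1)*(-2) = 3 - 1*2 = 3 - 2 = 1)
z = -41
U = -586 (U = -1045 + 459 = -586)
I(n, m) = -41 - 586*m (I(n, m) = -586*m - 41 = -41 - 586*m)
L(B(-27, -2), -120) - I(85, -1785) = -577 - (-41 - 586*(-1785)) = -577 - (-41 + 1046010) = -577 - 1*1045969 = -577 - 1045969 = -1046546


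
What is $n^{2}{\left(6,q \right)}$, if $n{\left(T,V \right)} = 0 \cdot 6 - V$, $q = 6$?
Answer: $36$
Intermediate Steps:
$n{\left(T,V \right)} = - V$ ($n{\left(T,V \right)} = 0 - V = - V$)
$n^{2}{\left(6,q \right)} = \left(\left(-1\right) 6\right)^{2} = \left(-6\right)^{2} = 36$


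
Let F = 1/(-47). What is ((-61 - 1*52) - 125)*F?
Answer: 238/47 ≈ 5.0638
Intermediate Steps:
F = -1/47 ≈ -0.021277
((-61 - 1*52) - 125)*F = ((-61 - 1*52) - 125)*(-1/47) = ((-61 - 52) - 125)*(-1/47) = (-113 - 125)*(-1/47) = -238*(-1/47) = 238/47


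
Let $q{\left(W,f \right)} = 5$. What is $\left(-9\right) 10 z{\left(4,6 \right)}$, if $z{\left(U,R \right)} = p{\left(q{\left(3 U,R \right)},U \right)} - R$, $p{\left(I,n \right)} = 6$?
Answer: $0$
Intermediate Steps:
$z{\left(U,R \right)} = 6 - R$
$\left(-9\right) 10 z{\left(4,6 \right)} = \left(-9\right) 10 \left(6 - 6\right) = - 90 \left(6 - 6\right) = \left(-90\right) 0 = 0$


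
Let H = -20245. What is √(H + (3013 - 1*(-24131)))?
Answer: √6899 ≈ 83.060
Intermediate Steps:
√(H + (3013 - 1*(-24131))) = √(-20245 + (3013 - 1*(-24131))) = √(-20245 + (3013 + 24131)) = √(-20245 + 27144) = √6899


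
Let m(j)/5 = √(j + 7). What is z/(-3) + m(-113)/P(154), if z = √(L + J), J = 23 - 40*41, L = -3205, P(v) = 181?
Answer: I*(-181*√4822 + 15*√106)/543 ≈ -22.862*I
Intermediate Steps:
J = -1617 (J = 23 - 1640 = -1617)
m(j) = 5*√(7 + j) (m(j) = 5*√(j + 7) = 5*√(7 + j))
z = I*√4822 (z = √(-3205 - 1617) = √(-4822) = I*√4822 ≈ 69.441*I)
z/(-3) + m(-113)/P(154) = (I*√4822)/(-3) + (5*√(7 - 113))/181 = (I*√4822)*(-⅓) + (5*√(-106))*(1/181) = -I*√4822/3 + (5*(I*√106))*(1/181) = -I*√4822/3 + (5*I*√106)*(1/181) = -I*√4822/3 + 5*I*√106/181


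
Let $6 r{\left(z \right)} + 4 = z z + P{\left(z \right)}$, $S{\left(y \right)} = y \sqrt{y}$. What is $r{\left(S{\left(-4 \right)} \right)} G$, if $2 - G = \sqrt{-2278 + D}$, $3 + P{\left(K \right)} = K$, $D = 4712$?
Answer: $- \frac{\left(2 - \sqrt{2434}\right) \left(71 + 8 i\right)}{6} \approx 560.14 + 63.114 i$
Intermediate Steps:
$S{\left(y \right)} = y^{\frac{3}{2}}$
$P{\left(K \right)} = -3 + K$
$G = 2 - \sqrt{2434}$ ($G = 2 - \sqrt{-2278 + 4712} = 2 - \sqrt{2434} \approx -47.336$)
$r{\left(z \right)} = - \frac{7}{6} + \frac{z}{6} + \frac{z^{2}}{6}$ ($r{\left(z \right)} = - \frac{2}{3} + \frac{z z + \left(-3 + z\right)}{6} = - \frac{2}{3} + \frac{z^{2} + \left(-3 + z\right)}{6} = - \frac{2}{3} + \frac{-3 + z + z^{2}}{6} = - \frac{2}{3} + \left(- \frac{1}{2} + \frac{z}{6} + \frac{z^{2}}{6}\right) = - \frac{7}{6} + \frac{z}{6} + \frac{z^{2}}{6}$)
$r{\left(S{\left(-4 \right)} \right)} G = \left(- \frac{7}{6} + \frac{\left(-4\right)^{\frac{3}{2}}}{6} + \frac{\left(\left(-4\right)^{\frac{3}{2}}\right)^{2}}{6}\right) \left(2 - \sqrt{2434}\right) = \left(- \frac{7}{6} + \frac{\left(-8\right) i}{6} + \frac{\left(- 8 i\right)^{2}}{6}\right) \left(2 - \sqrt{2434}\right) = \left(- \frac{7}{6} - \frac{4 i}{3} + \frac{1}{6} \left(-64\right)\right) \left(2 - \sqrt{2434}\right) = \left(- \frac{7}{6} - \frac{4 i}{3} - \frac{32}{3}\right) \left(2 - \sqrt{2434}\right) = \left(- \frac{71}{6} - \frac{4 i}{3}\right) \left(2 - \sqrt{2434}\right) = \left(2 - \sqrt{2434}\right) \left(- \frac{71}{6} - \frac{4 i}{3}\right)$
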